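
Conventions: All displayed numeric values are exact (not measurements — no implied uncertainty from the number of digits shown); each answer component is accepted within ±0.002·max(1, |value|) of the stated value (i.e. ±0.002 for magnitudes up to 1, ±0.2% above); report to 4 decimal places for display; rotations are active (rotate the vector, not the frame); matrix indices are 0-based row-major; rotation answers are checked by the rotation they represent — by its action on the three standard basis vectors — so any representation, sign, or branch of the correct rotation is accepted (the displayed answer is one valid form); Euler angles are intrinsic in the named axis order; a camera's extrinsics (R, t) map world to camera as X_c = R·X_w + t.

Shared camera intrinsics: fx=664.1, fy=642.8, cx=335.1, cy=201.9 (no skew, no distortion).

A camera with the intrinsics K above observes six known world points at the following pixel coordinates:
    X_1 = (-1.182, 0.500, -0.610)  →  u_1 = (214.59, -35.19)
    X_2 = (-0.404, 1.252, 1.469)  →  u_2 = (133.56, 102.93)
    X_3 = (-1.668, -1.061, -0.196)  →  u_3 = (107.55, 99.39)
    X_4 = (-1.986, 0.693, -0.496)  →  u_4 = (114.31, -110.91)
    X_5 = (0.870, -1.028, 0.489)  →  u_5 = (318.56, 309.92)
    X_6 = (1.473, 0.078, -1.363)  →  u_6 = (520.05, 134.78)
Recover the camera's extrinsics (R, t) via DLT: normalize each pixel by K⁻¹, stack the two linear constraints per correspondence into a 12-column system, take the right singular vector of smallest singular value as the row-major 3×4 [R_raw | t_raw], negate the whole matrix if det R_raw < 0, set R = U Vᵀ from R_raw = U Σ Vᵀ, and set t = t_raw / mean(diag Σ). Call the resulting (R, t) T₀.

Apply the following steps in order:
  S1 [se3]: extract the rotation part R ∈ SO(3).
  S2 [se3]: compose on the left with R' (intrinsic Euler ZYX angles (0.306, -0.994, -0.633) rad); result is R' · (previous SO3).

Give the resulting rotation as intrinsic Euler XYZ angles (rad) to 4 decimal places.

source (pnp_recover): camera pose = R=[0.8390 0.3289 -0.4335; 0.5434 -0.5488 0.6353; -0.0290 -0.7685 -0.6392], t=(-0.3096, -0.4695, 4.7656)
after S1 (rot_of_se3): [0.8390 0.3289 -0.4335; 0.5434 -0.5488 0.6353; -0.0290 -0.7685 -0.6392]
after S2 (compose_so3): [0.5851 0.6770 0.4465; 0.6263 -0.7269 0.2816; 0.5152 0.1148 -0.8493]

rotation (euler_xyz) = (-2.8214, 0.4628, -0.8581)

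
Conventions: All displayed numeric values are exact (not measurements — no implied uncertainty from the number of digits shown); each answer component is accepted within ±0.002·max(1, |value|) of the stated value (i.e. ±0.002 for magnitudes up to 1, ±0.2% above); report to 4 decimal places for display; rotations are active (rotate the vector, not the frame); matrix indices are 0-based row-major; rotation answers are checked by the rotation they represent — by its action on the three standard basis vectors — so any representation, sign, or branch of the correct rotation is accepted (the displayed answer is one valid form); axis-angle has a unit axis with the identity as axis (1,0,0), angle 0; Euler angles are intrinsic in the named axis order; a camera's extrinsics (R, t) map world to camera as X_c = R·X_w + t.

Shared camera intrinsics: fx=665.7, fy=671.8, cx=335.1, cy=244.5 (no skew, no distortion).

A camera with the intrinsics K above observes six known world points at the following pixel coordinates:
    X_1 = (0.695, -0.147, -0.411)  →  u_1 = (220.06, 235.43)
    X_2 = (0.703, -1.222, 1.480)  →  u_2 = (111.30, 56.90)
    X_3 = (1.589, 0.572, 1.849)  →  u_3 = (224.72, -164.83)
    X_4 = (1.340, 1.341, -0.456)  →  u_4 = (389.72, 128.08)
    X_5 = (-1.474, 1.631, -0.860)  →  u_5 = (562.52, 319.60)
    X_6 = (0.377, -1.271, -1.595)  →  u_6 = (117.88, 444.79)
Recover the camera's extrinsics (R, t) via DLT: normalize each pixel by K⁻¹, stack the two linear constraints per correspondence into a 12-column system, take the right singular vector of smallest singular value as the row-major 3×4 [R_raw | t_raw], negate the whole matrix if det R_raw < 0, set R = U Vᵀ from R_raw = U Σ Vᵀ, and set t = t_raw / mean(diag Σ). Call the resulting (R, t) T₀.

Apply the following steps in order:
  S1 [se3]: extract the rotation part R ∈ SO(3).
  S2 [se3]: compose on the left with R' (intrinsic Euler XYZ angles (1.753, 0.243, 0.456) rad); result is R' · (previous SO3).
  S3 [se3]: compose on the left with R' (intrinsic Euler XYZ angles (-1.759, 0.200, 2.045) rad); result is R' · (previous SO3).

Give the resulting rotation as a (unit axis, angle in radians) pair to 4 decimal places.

rotation (axis_angle) = ((0.3077, -0.7941, 0.5242), 2.4009)

source (pnp_recover): camera pose = R=[-0.4531 0.8881 -0.0769; -0.3069 -0.2364 -0.9219; -0.8370 -0.3941 0.3797], t=(-0.3499, -0.2600, 5.0998)
after S1 (rot_of_se3): [-0.4531 0.8881 -0.0769; -0.3069 -0.2364 -0.9219; -0.8370 -0.3941 0.3797]
after S2 (compose_so3): [-0.4650 0.7802 0.4184; 0.8207 0.5571 -0.1266; -0.3319 0.2845 -0.8994]
after S3 (compose_so3): [-0.5734 -0.7784 -0.2555; -0.0709 0.3579 -0.9311; 0.8162 -0.5158 -0.2604]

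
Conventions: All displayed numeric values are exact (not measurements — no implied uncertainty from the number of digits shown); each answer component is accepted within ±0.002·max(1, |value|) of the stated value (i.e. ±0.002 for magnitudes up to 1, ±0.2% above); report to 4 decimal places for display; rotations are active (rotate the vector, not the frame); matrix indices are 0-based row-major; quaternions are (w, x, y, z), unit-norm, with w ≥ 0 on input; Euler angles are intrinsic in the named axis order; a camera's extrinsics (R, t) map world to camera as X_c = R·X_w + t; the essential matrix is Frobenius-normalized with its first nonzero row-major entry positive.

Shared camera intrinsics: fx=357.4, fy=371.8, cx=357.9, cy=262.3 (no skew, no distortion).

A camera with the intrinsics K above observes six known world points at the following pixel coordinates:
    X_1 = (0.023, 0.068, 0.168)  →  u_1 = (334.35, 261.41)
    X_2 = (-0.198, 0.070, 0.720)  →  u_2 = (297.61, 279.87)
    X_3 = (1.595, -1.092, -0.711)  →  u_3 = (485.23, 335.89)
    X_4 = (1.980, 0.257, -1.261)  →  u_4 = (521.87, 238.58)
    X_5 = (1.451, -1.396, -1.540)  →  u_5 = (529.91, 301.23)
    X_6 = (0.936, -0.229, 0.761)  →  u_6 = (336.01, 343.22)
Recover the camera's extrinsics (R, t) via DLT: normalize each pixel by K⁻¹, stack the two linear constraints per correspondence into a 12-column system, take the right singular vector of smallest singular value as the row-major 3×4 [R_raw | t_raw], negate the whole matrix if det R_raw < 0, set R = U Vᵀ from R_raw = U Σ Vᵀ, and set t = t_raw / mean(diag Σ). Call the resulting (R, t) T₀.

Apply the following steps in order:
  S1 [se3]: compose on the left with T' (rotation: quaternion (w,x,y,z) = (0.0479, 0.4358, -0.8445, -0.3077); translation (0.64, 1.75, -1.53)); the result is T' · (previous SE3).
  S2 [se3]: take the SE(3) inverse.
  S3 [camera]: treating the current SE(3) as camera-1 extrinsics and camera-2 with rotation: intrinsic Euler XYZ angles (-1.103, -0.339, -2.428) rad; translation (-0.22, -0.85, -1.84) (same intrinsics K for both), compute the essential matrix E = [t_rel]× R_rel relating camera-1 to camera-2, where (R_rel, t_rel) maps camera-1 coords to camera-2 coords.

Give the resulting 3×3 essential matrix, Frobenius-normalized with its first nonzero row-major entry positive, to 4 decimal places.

source (pnp_recover): camera pose = R=[0.4225 -0.4619 -0.7798; 0.4137 -0.6673 0.6193; -0.8064 -0.5843 -0.0909], t=(-0.1700, -0.0799, 4.9708)
after S1 (compose_se3): R=[-0.2709 0.9597 0.0742; -0.5306 -0.2132 0.8204; 0.8032 0.1829 0.5670], t=(-0.9340, 4.2213, -5.5498)
after S2 (invert_se3): R=[-0.2709 -0.5306 0.8032; 0.9597 -0.2132 0.1829; 0.0742 0.8204 0.5670], t=(6.4443, 2.8113, -0.2468)
after S3 (essential): [0.2176 -0.2319 -0.4377; 0.1407 -0.0539 -0.4483; 0.1962 -0.6036 0.2843]

matrix = [0.2176 -0.2319 -0.4377; 0.1407 -0.0539 -0.4483; 0.1962 -0.6036 0.2843]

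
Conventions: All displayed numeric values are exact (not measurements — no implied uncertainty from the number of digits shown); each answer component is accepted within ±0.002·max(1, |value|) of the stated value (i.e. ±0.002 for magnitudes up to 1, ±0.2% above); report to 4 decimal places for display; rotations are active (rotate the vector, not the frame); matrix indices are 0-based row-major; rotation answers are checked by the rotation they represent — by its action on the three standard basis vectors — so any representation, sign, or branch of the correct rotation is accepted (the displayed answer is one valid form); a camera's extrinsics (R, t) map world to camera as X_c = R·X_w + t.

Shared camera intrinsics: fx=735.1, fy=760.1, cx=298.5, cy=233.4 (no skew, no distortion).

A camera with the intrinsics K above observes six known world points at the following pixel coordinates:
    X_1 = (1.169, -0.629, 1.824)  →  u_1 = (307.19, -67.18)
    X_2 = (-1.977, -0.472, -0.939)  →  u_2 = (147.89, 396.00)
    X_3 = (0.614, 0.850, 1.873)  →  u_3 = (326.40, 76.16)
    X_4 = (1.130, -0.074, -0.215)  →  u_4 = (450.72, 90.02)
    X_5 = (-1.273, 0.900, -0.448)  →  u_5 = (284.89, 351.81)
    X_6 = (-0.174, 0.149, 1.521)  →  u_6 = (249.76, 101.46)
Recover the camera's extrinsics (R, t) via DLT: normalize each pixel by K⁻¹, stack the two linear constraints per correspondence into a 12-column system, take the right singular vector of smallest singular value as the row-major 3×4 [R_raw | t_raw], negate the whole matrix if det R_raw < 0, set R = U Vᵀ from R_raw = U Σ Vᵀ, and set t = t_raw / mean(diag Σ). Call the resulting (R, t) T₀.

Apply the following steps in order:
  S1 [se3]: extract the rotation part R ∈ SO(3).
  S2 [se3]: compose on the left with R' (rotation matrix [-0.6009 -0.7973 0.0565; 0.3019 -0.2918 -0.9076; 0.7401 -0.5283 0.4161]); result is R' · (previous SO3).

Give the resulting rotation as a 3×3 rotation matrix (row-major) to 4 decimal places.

source (pnp_recover): camera pose = R=[0.7751 0.4541 -0.4394; -0.6274 0.4700 -0.6209; -0.0754 0.7569 0.6491], t=(0.2600, -0.4800, 6.0604)
after S1 (rot_of_se3): [0.7751 0.4541 -0.4394; -0.6274 0.4700 -0.6209; -0.0754 0.7569 0.6491]
after S2 (compose_so3): [0.0302 -0.6048 0.7958; 0.4855 -0.6870 -0.5406; 0.8737 0.4027 0.2729]

rotation (matrix) = ((0.0302, -0.6048, 0.7958), (0.4855, -0.6870, -0.5406), (0.8737, 0.4027, 0.2729))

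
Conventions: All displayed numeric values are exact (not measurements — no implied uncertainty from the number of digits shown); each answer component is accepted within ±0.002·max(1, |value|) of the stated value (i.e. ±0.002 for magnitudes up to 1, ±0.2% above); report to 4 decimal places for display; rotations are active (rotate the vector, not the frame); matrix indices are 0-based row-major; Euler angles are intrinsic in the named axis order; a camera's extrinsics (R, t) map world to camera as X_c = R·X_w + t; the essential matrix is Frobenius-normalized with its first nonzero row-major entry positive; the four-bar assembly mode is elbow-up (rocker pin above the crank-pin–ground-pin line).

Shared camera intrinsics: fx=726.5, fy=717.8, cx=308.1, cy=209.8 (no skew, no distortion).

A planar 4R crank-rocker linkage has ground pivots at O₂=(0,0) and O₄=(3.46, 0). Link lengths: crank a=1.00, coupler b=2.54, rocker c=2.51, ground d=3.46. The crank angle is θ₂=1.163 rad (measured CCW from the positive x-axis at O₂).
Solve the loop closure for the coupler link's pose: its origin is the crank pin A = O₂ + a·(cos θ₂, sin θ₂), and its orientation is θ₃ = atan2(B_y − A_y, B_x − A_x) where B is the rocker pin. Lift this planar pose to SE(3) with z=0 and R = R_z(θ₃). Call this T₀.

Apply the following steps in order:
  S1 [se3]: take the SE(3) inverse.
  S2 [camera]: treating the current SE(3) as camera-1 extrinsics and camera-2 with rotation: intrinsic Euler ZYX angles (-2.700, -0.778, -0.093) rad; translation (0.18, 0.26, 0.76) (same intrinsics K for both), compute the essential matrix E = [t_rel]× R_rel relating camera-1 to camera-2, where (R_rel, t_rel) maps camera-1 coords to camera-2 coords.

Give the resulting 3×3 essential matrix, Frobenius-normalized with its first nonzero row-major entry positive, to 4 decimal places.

source (fourbar_fk): coupler pose = R=[0.8328 -0.5536 0.0000; 0.5536 0.8328 0.0000; 0.0000 0.0000 1.0000], t=(0.3966, 0.9180, 0.0000)
after S1 (invert_se3): R=[0.8328 0.5536 0.0000; -0.5536 0.8328 0.0000; 0.0000 0.0000 1.0000], t=(-0.8385, -0.5450, 0.0000)
after S2 (essential): [0.2055 0.5182 -0.4087; -0.2679 0.4358 0.2692; -0.2502 0.1793 0.3054]

matrix = [0.2055 0.5182 -0.4087; -0.2679 0.4358 0.2692; -0.2502 0.1793 0.3054]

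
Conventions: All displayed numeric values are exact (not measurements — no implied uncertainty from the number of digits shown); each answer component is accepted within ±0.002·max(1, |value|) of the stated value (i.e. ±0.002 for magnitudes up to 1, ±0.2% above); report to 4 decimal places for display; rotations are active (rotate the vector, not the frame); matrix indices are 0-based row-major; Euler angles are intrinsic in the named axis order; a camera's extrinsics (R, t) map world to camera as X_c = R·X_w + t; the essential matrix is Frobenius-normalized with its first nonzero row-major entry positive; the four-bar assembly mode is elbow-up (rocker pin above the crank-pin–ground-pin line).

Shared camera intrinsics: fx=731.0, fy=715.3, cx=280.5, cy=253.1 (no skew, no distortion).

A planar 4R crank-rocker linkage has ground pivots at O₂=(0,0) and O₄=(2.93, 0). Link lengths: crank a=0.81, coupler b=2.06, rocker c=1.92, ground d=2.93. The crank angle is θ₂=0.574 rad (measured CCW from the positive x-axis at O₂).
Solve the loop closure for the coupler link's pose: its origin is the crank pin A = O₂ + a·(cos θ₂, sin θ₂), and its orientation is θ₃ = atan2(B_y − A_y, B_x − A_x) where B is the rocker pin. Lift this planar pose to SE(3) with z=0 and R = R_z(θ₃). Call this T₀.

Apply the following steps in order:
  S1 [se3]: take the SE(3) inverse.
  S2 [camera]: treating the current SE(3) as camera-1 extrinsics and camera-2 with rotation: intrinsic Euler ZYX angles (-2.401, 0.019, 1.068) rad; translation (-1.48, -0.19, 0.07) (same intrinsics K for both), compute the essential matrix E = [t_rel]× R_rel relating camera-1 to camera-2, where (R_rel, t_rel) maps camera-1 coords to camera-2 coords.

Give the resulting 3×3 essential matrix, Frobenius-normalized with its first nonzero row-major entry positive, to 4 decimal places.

matrix = [0.0418 0.2123 0.2310; -0.3006 -0.5354 -0.2139; -0.3764 -0.0956 0.5711]

source (fourbar_fk): coupler pose = R=[0.7552 -0.6555 0.0000; 0.6555 0.7552 0.0000; 0.0000 0.0000 1.0000], t=(0.6802, 0.4398, 0.0000)
after S1 (invert_se3): R=[0.7552 0.6555 0.0000; -0.6555 0.7552 0.0000; 0.0000 0.0000 1.0000], t=(-0.8020, 0.1137, 0.0000)
after S2 (essential): [0.0418 0.2123 0.2310; -0.3006 -0.5354 -0.2139; -0.3764 -0.0956 0.5711]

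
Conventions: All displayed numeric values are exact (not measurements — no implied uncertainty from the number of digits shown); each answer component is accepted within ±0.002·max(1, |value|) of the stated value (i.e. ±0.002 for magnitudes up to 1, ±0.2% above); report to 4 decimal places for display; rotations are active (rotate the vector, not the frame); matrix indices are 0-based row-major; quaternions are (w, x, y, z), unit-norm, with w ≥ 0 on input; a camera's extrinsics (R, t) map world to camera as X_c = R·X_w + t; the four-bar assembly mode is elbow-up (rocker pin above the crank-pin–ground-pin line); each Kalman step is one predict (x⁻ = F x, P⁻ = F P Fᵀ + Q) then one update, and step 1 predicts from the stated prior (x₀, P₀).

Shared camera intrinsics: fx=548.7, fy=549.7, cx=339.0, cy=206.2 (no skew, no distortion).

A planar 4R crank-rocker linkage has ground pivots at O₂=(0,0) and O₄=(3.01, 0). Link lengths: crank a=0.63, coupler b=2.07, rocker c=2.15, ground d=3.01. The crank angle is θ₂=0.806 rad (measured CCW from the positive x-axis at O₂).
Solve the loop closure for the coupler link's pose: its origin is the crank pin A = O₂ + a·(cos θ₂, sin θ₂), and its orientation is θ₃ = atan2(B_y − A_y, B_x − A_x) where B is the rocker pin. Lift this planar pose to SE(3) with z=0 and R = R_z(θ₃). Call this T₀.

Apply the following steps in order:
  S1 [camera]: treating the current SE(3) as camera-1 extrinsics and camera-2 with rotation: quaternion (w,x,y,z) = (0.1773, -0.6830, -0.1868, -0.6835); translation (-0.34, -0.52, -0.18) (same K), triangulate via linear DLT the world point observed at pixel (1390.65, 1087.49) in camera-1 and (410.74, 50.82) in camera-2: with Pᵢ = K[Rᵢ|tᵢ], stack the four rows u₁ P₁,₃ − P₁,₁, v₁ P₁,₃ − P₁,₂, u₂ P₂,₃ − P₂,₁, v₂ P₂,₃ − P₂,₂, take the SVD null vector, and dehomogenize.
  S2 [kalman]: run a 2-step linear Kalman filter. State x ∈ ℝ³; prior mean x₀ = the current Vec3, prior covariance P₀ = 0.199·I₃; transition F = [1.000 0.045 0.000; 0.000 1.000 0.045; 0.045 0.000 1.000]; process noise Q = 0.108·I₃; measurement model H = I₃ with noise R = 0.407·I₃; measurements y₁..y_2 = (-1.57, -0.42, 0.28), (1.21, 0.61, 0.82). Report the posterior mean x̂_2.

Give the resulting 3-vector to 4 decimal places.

result = (0.3381, 0.1335, 0.6020)

source (fourbar_fk): coupler pose = R=[0.7301 -0.6834 0.0000; 0.6834 0.7301 0.0000; 0.0000 0.0000 1.0000], t=(0.4362, 0.4546, 0.0000)
after S1 (triangulate): (0.7114, -0.1086, 0.5373)
after S2 (kf_track): (0.3381, 0.1335, 0.6020)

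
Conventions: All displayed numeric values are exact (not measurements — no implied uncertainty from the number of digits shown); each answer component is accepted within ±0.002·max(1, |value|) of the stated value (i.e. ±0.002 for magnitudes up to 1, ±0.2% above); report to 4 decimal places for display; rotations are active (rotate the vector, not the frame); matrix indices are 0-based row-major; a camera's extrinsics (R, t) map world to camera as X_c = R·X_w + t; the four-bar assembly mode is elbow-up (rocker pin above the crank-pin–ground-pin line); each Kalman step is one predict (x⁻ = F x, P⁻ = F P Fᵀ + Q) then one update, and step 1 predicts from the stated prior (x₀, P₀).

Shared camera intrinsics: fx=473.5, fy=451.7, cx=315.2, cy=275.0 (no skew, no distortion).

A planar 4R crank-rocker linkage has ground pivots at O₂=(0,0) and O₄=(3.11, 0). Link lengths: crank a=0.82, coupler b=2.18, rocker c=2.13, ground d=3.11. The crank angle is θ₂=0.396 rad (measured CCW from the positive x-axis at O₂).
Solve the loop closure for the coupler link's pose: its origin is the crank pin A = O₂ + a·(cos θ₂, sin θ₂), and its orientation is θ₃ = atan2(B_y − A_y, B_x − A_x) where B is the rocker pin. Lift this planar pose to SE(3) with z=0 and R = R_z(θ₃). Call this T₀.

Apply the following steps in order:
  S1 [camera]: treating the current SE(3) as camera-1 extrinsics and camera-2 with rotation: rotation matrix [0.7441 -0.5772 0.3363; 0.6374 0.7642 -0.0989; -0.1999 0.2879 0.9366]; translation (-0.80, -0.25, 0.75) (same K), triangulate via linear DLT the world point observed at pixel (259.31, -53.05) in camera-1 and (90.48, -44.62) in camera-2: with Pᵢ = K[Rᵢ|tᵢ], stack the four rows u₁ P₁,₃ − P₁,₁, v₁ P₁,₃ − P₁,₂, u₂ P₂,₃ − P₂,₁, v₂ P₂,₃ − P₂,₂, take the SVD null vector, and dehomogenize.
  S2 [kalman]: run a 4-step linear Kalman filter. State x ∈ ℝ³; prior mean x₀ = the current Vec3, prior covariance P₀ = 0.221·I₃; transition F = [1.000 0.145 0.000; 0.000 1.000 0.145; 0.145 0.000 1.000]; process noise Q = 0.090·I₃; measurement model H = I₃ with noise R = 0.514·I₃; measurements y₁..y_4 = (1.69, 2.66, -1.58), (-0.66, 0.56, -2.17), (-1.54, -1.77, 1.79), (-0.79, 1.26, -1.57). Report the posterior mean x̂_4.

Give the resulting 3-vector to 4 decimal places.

source (fourbar_fk): coupler pose = R=[0.6703 -0.7421 0.0000; 0.7421 0.6703 0.0000; 0.0000 0.0000 1.0000], t=(0.7565, 0.3163, 0.0000)
after S1 (triangulate): (-1.9435, -0.4267, 1.9442)
after S2 (kf_track): (-0.8754, 0.3154, -0.4891)

result = (-0.8754, 0.3154, -0.4891)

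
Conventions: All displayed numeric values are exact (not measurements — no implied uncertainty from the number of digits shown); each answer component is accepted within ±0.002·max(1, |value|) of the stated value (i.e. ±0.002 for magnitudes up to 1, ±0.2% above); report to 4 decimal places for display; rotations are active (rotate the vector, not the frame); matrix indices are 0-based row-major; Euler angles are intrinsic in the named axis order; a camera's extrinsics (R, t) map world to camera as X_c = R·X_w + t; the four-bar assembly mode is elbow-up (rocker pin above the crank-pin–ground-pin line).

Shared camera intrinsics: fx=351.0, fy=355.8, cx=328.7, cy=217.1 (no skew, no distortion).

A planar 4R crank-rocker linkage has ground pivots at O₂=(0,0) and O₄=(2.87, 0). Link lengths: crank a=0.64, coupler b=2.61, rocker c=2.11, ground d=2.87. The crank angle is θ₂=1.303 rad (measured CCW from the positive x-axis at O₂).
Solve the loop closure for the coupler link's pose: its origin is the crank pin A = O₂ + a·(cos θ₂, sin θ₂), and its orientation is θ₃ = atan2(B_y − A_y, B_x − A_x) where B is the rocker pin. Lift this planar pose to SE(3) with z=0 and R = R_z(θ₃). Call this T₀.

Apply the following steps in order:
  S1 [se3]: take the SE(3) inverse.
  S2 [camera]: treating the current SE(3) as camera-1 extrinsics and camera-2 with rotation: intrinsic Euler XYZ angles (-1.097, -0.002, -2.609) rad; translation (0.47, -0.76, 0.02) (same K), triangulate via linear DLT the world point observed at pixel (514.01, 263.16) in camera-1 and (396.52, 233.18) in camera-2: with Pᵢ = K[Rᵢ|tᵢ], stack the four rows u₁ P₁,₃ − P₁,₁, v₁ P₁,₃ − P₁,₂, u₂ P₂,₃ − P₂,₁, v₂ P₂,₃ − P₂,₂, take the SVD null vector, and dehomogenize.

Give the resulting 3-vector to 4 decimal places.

result = (0.8232, 1.3175, 1.7625)

source (fourbar_fk): coupler pose = R=[0.8369 -0.5474 0.0000; 0.5474 0.8369 0.0000; 0.0000 0.0000 1.0000], t=(0.1693, 0.6172, 0.0000)
after S1 (invert_se3): R=[0.8369 0.5474 0.0000; -0.5474 0.8369 0.0000; 0.0000 0.0000 1.0000], t=(-0.4796, -0.4238, 0.0000)
after S2 (triangulate): (0.8232, 1.3175, 1.7625)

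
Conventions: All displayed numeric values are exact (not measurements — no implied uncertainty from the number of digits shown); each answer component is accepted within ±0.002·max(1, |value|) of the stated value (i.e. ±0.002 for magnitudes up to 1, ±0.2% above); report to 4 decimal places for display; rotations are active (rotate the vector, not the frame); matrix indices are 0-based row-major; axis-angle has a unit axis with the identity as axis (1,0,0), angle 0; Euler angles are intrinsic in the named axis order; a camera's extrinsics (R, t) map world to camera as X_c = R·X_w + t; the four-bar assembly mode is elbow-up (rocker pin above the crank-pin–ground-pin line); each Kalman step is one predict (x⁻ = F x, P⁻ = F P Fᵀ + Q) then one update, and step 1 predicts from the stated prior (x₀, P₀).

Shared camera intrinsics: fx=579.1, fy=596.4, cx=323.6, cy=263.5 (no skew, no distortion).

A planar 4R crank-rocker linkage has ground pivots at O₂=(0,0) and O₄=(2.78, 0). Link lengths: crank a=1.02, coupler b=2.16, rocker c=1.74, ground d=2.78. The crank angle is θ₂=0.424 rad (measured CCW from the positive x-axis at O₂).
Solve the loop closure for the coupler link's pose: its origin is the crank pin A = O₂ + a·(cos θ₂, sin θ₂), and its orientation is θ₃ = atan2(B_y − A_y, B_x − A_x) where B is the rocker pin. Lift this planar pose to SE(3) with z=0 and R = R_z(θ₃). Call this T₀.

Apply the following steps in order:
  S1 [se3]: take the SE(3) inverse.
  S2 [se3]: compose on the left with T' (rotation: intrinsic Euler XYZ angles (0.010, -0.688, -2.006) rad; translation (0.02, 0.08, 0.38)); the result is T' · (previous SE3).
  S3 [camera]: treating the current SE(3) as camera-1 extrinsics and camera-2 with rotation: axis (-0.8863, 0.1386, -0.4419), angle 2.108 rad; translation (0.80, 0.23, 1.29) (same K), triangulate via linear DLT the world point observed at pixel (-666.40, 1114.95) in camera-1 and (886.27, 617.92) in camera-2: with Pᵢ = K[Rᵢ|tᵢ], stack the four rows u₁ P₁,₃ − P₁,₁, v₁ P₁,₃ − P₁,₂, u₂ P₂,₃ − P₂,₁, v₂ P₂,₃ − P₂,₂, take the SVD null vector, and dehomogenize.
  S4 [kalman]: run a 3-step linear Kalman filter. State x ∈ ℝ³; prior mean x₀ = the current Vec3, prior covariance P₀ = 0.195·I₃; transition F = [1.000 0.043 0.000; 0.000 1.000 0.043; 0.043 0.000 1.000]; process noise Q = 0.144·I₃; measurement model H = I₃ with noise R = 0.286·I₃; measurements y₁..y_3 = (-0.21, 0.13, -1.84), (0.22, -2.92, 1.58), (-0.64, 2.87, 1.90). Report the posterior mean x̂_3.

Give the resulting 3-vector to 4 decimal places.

result = (-0.1848, 0.5768, 1.3640)

source (fourbar_fk): coupler pose = R=[0.7933 -0.6088 0.0000; 0.6088 0.7933 0.0000; 0.0000 0.0000 1.0000], t=(0.9297, 0.4196, 0.0000)
after S1 (invert_se3): R=[0.7933 0.6088 0.0000; -0.6088 0.7933 0.0000; 0.0000 0.0000 1.0000], t=(-0.9930, 0.2331, 0.0000)
after S2 (compose_se3): R=[-0.6848 0.3575 -0.6350; -0.4571 -0.8894 -0.0077; -0.5675 0.2849 0.7725], t=(0.5067, 0.8782, 0.7880)
after S3 (triangulate): (1.1367, -1.5317, 1.9269)
after S4 (kf_track): (-0.1848, 0.5768, 1.3640)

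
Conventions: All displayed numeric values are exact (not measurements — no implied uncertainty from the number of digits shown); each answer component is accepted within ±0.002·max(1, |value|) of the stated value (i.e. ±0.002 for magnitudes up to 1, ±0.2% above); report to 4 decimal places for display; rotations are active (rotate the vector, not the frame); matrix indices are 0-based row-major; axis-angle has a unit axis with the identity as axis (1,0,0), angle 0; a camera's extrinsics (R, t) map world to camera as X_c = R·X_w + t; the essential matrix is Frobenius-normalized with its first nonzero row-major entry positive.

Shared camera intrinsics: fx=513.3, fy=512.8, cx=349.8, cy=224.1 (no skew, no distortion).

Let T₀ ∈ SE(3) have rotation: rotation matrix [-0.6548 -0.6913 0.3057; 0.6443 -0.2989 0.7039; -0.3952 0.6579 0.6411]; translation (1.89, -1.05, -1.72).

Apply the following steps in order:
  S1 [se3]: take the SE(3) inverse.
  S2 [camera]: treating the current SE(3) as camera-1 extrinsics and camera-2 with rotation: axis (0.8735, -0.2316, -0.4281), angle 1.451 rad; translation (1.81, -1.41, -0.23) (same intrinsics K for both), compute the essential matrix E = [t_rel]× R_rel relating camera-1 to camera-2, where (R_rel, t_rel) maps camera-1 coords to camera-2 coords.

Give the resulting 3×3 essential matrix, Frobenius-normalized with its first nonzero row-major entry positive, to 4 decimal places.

matrix = [0.1149 -0.0356 -0.3371; -0.3070 0.3057 -0.5177; 0.4653 -0.2972 -0.3337]

after S1 (invert_se3): R=[-0.6547 0.6443 -0.3952; -0.6913 -0.2989 0.6579; 0.3057 0.7039 0.6411], t=(1.2342, 2.1241, 1.2640)
after S2 (essential): [0.1149 -0.0356 -0.3371; -0.3070 0.3057 -0.5177; 0.4653 -0.2972 -0.3337]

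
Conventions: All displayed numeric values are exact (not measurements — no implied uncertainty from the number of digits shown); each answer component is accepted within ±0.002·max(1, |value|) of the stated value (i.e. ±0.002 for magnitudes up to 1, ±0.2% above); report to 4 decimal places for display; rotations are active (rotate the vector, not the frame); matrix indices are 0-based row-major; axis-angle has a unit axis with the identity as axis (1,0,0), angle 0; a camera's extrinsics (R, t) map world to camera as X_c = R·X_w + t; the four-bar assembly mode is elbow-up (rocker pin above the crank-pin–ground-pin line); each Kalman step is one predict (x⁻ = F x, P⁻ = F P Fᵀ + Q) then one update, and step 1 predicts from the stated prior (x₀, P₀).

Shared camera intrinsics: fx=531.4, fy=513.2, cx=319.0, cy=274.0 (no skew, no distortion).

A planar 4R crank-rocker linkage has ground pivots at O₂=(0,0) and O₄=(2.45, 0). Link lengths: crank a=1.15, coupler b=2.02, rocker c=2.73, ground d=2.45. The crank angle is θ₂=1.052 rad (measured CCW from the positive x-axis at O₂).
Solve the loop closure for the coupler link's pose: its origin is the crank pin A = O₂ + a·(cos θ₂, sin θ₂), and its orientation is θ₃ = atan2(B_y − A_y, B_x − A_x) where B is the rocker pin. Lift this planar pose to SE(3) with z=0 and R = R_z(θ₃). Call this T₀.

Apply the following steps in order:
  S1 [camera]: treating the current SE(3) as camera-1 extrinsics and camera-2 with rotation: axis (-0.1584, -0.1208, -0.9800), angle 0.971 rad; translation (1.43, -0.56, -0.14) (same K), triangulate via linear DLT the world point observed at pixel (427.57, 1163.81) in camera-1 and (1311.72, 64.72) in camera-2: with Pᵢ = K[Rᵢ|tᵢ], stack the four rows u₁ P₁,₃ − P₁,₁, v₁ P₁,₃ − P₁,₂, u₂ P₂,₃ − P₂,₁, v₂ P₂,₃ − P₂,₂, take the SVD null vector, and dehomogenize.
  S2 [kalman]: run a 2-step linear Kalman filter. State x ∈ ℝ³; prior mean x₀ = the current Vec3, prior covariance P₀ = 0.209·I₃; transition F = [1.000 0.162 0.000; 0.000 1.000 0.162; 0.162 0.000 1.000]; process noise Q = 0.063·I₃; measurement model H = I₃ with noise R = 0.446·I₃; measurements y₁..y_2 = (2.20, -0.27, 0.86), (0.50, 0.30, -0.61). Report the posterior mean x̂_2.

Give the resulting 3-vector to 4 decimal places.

source (fourbar_fk): coupler pose = R=[0.5839 -0.8119 0.0000; 0.8119 0.5839 0.0000; 0.0000 0.0000 1.0000], t=(0.5702, 0.9987, 0.0000)
after S1 (triangulate): (1.8529, 1.5410, 1.9625)
after S2 (kf_track): (1.4789, 0.7790, 0.9959)

result = (1.4789, 0.7790, 0.9959)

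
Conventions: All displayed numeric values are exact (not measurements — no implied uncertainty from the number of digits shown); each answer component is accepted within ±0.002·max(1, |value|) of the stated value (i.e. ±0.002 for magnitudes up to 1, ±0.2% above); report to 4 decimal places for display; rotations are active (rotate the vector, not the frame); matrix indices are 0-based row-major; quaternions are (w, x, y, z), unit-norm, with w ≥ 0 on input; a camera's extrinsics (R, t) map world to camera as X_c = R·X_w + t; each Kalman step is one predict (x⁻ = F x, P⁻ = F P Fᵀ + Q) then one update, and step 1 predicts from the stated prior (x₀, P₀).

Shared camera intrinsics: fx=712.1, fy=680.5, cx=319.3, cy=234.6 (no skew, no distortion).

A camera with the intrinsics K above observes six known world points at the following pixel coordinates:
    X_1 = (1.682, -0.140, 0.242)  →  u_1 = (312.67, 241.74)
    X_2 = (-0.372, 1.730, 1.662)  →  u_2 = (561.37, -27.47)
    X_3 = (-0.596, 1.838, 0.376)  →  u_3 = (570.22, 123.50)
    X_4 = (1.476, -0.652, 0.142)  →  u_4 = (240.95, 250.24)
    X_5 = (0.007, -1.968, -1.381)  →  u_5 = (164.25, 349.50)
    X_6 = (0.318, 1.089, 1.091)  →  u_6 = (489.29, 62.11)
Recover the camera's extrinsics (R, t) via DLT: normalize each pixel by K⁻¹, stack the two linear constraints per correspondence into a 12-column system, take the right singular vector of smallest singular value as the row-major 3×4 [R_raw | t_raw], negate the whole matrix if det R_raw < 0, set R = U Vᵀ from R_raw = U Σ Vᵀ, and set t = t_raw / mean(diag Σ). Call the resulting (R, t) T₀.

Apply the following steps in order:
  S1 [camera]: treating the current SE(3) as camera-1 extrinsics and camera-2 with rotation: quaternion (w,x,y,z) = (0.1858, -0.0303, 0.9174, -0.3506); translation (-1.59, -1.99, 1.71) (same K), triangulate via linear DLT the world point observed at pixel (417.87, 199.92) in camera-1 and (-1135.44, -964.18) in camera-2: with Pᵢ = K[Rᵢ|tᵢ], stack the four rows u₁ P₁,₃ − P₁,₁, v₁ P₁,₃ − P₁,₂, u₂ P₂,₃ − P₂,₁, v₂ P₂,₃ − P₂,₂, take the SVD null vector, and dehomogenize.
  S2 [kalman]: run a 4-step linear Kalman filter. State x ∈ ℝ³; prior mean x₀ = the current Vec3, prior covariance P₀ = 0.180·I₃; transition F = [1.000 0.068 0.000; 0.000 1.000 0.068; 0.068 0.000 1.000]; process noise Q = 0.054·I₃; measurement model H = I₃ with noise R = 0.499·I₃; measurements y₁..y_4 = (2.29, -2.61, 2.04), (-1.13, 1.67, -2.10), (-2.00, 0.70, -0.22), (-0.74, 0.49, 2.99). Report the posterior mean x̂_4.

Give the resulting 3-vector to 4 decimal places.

result = (-0.3001, 0.3662, 0.7674)

source (pnp_recover): camera pose = R=[-0.1151 0.9863 -0.1184; 0.3401 -0.0729 -0.9376; -0.9333 -0.1482 -0.3270], t=(0.3201, -0.3100, 5.9601)
after S1 (triangulate): (0.6938, 0.5037, 0.1636)
after S2 (kf_track): (-0.3001, 0.3662, 0.7674)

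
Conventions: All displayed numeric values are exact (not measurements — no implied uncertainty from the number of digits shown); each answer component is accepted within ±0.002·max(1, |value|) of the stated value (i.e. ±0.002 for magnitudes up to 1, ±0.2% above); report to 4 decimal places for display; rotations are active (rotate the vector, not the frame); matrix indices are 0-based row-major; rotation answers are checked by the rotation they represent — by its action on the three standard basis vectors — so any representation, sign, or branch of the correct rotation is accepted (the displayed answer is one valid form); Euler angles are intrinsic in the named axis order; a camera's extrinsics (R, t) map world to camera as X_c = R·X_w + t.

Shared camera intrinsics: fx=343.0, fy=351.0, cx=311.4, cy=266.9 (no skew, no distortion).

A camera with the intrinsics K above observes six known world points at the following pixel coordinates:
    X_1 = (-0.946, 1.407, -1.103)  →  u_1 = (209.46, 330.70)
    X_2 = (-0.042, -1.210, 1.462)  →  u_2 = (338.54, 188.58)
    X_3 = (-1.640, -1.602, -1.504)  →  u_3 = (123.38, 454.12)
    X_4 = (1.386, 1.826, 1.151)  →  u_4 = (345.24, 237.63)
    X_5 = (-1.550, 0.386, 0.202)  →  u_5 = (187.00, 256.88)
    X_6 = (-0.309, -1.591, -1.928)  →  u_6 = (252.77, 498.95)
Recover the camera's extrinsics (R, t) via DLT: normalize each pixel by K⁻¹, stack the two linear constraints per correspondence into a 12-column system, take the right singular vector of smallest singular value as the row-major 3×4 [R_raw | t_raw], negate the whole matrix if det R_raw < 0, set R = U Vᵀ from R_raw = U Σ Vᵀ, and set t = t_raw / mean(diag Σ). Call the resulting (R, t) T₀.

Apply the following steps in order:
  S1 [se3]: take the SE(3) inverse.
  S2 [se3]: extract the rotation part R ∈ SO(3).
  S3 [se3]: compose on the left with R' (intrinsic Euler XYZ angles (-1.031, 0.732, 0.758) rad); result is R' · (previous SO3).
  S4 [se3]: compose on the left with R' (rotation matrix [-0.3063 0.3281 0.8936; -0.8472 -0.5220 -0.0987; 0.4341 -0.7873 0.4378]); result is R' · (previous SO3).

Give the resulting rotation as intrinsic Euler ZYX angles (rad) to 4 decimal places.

rotation (euler_zyx) = (-2.5386, -0.1924, 3.0040)

source (pnp_recover): camera pose = R=[0.9311 -0.2805 0.2331; 0.2104 -0.1091 -0.9715; 0.2979 0.9536 -0.0426], t=(-0.3300, 0.4200, 5.1600)
after S1 (invert_se3): R=[0.9311 0.2104 0.2979; -0.2805 -0.1091 0.9536; 0.2331 -0.9715 -0.0426], t=(-1.3182, -4.9676, 0.7046)
after S2 (rot_of_se3): [0.9311 0.2104 0.2979; -0.2805 -0.1091 0.9536; 0.2331 -0.9715 -0.0426]
after S3 (compose_so3): [0.8022 -0.4799 -0.3552; -0.1252 -0.7169 0.6859; -0.5838 -0.5058 -0.6351]
after S4 (compose_so3): [-0.8084 -0.5402 -0.2337; -0.5567 0.8307 0.0056; 0.1912 0.1346 -0.9723]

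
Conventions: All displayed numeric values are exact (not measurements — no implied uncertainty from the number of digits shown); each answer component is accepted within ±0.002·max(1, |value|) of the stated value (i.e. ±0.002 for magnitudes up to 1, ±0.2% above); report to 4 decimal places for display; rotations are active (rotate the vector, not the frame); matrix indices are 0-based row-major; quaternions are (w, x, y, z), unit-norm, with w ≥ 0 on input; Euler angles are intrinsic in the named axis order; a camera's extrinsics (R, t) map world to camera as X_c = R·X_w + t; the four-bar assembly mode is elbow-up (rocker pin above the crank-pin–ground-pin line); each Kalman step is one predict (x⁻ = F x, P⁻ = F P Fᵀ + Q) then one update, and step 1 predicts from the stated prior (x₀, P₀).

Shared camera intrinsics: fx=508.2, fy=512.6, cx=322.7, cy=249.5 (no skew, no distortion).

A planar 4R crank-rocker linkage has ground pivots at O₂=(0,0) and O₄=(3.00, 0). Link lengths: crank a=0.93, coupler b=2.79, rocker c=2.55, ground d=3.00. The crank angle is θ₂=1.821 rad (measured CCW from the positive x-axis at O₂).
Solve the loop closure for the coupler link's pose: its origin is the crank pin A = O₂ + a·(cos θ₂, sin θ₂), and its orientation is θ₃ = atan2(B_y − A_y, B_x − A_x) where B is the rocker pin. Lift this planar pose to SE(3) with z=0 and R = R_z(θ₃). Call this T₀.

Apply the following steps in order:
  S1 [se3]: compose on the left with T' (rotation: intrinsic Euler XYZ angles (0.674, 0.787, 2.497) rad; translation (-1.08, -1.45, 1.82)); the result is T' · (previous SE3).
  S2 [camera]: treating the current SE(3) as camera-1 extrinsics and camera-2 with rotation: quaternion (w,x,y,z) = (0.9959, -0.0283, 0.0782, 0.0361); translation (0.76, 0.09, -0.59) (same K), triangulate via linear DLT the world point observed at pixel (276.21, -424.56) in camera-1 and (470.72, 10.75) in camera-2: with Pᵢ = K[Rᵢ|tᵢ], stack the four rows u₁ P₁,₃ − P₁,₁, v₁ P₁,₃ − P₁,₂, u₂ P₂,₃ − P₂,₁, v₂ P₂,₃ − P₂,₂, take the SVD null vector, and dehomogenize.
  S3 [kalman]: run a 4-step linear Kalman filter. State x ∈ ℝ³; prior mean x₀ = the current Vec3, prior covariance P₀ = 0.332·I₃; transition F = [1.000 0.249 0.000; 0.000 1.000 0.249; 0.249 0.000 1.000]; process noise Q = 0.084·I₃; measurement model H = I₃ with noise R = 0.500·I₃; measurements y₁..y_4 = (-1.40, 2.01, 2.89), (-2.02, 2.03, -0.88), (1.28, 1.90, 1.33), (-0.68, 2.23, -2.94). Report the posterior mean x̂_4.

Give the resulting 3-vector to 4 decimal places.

source (fourbar_fk): coupler pose = R=[0.8445 -0.5356 0.0000; 0.5356 0.8445 0.0000; 0.0000 0.0000 1.0000], t=(-0.2303, 0.9010, 0.0000)
after S1 (compose_se3): R=[-0.7038 -0.0560 0.7082; -0.3787 -0.8139 -0.4406; 0.6011 -0.5783 0.5516], t=(-1.3323, -2.2788, 1.4819)
after S2 (triangulate): (-0.8102, -0.2686, 0.8460)
after S3 (kf_track): (-0.1906, 1.8373, -0.6175)

result = (-0.1906, 1.8373, -0.6175)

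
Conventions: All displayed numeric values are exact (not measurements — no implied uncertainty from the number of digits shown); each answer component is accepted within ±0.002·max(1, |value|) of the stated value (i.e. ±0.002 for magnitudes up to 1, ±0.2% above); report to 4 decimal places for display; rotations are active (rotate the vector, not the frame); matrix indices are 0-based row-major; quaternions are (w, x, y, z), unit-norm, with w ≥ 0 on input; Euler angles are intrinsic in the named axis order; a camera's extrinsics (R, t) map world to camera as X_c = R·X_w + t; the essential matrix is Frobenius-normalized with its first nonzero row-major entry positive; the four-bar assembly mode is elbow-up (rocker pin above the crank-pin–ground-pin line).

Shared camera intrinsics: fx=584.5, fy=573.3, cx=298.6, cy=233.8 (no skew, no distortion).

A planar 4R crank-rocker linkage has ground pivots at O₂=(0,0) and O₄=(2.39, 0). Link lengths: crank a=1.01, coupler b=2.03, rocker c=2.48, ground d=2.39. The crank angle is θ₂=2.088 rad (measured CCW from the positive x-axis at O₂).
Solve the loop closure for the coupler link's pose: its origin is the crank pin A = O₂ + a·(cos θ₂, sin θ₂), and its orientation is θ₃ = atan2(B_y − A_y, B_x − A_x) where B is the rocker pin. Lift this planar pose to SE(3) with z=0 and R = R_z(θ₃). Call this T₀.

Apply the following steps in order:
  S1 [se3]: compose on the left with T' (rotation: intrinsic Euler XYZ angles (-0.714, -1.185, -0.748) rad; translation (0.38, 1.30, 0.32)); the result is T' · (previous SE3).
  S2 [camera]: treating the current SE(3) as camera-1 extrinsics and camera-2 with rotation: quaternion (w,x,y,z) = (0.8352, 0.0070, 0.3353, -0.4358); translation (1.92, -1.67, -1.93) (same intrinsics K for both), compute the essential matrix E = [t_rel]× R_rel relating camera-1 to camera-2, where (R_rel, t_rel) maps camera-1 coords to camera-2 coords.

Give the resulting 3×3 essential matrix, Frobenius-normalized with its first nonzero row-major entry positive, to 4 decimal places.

source (fourbar_fk): coupler pose = R=[0.7905 -0.6125 0.0000; 0.6125 0.7905 0.0000; 0.0000 0.0000 1.0000], t=(-0.4994, 0.8779, 0.0000)
after S1 (compose_se3): R=[0.3748 0.0334 -0.9265; 0.5373 0.8066 0.2464; 0.7555 -0.5902 0.2844], t=(0.4669, 2.1832, -0.1621)
after S2 (essential): [0.6264 0.2329 -0.2307; 0.0980 -0.2394 -0.0057; -0.2239 0.6189 0.0051]

matrix = [0.6264 0.2329 -0.2307; 0.0980 -0.2394 -0.0057; -0.2239 0.6189 0.0051]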